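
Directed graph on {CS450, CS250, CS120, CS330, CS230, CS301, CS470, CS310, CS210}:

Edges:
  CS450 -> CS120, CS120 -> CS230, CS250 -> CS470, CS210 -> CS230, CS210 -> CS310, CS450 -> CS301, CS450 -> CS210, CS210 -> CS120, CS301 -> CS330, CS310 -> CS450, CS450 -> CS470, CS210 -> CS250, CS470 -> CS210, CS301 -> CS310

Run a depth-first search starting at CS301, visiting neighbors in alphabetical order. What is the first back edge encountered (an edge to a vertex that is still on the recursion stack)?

DFS from CS301 (visiting neighbors in alphabetical order); mark gray on enter, black on exit:
CS301 gray
  CS310 gray
    CS450 gray
      CS120 gray
        CS230 gray
        CS230 black
      CS120 black
      CS210 gray
        CS210→CS120: CS120 black — skip
        CS210→CS230: CS230 black — skip
        CS250 gray
          CS470 gray
            CS470→CS210: CS210 is gray → back edge
First back edge: CS470 → CS210.

CS470->CS210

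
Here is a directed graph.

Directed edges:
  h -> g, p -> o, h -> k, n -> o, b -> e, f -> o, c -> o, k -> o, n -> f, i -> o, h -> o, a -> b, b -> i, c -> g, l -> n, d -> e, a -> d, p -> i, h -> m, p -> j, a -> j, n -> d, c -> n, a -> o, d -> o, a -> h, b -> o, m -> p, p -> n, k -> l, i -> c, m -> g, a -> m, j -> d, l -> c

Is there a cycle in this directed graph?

No

DFS with white/gray/black marking, starting from k:
k gray
  o gray
  o black
  l gray
    n gray
      d gray
        e gray
        e black
        d→o: o black — skip
      d black
      n→o: o black — skip
      f gray
        f→o: o black — skip
      f black
    n black
    c gray
      c→n: n black — skip
      g gray
      g black
      c→o: o black — skip
    c black
  l black
k black
a gray
  a→o: o black — skip
  m gray
    p gray
      p→n: n black — skip
      p→o: o black — skip
      i gray
        i→c: c black — skip
        i→o: o black — skip
      i black
      j gray
        j→d: d black — skip
      j black
    p black
    m→g: g black — skip
  m black
  a→d: d black — skip
  a→j: j black — skip
  h gray
    h→g: g black — skip
    h→k: k black — skip
    h→o: o black — skip
    h→m: m black — skip
  h black
  b gray
    b→e: e black — skip
    b→i: i black — skip
    b→o: o black — skip
  b black
a black
Every edge goes to a white or black vertex — no back edge, so the graph is acyclic.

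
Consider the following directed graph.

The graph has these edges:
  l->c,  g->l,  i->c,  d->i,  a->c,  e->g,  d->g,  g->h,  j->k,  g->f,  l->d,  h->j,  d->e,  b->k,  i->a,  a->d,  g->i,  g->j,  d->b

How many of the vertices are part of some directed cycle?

A vertex is on a directed cycle iff it belongs to a strongly connected component of size ≥ 2 (or has a self-loop).
The vertices on cycles are {a, d, e, g, i, l} — 6 in total.

6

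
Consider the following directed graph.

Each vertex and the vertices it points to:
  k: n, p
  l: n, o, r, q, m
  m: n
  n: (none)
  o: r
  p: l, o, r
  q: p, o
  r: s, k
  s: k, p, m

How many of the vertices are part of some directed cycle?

A vertex is on a directed cycle iff it belongs to a strongly connected component of size ≥ 2 (or has a self-loop).
The vertices on cycles are {k, l, o, p, q, r, s} — 7 in total.

7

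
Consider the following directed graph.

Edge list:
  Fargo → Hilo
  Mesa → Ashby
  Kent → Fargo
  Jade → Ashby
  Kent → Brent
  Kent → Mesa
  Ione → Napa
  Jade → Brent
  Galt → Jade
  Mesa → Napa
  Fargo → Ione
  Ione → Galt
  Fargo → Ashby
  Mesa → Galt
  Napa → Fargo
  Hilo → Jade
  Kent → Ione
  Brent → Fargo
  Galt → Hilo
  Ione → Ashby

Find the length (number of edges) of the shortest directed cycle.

3

For each vertex v, BFS finds the shortest path from v back to v.
The shortest such closed walk is Fargo → Ione → Napa → Fargo, length 3.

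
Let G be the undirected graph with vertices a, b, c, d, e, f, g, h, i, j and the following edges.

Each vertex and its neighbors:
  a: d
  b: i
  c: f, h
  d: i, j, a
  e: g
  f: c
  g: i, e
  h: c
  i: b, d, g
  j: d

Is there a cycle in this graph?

No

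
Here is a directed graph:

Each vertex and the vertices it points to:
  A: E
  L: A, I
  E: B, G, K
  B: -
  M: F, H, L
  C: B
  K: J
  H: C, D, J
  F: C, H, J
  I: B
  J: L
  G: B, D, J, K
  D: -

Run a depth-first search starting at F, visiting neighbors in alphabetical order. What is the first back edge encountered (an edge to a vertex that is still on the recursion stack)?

DFS from F (visiting neighbors in alphabetical order); mark gray on enter, black on exit:
F gray
  C gray
    B gray
    B black
  C black
  H gray
    H→C: C black — skip
    D gray
    D black
    J gray
      L gray
        A gray
          E gray
            E→B: B black — skip
            G gray
              G→B: B black — skip
              G→D: D black — skip
              G→J: J is gray → back edge
First back edge: G → J.

G→J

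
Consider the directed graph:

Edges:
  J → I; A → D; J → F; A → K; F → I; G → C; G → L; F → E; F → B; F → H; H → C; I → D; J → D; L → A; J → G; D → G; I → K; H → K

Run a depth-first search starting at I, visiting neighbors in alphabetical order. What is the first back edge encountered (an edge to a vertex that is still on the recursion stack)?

DFS from I (visiting neighbors in alphabetical order); mark gray on enter, black on exit:
I gray
  D gray
    G gray
      C gray
      C black
      L gray
        A gray
          A→D: D is gray → back edge
First back edge: A → D.

A→D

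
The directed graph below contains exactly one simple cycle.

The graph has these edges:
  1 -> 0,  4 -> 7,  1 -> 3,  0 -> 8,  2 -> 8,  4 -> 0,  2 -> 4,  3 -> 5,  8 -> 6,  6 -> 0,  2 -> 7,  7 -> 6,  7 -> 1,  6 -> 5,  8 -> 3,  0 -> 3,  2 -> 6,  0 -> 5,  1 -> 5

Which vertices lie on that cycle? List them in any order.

0, 6, 8

DFS with gray/black marking from 8:
8 gray
  6 gray
    0 gray
      0→8: 8 is gray → back edge
Back edge closes the cycle 8 → 6 → 0 → 8; its vertices are {0, 6, 8}.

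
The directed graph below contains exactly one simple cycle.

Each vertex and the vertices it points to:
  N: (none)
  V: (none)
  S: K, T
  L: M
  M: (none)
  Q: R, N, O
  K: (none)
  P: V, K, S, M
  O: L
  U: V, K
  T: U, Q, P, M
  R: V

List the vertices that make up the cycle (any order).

DFS with gray/black marking from T:
T gray
  U gray
    V gray
    V black
    K gray
    K black
  U black
  Q gray
    R gray
      R→V: V black — skip
    R black
    N gray
    N black
    O gray
      L gray
        M gray
        M black
      L black
    O black
  Q black
  P gray
    P→V: V black — skip
    P→K: K black — skip
    S gray
      S→K: K black — skip
      S→T: T is gray → back edge
Back edge closes the cycle T → P → S → T; its vertices are {P, S, T}.

P, S, T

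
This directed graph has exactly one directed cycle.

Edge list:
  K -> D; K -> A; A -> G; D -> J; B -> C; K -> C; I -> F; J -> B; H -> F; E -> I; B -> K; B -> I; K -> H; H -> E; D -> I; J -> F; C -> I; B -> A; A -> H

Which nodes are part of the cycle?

DFS with gray/black marking from K:
K gray
  H gray
    E gray
      I gray
        F gray
        F black
      I black
    E black
    H→F: F black — skip
  H black
  A gray
    A→H: H black — skip
    G gray
    G black
  A black
  C gray
    C→I: I black — skip
  C black
  D gray
    D→I: I black — skip
    J gray
      B gray
        B→K: K is gray → back edge
Back edge closes the cycle K → D → J → B → K; its vertices are {B, D, J, K}.

B, D, J, K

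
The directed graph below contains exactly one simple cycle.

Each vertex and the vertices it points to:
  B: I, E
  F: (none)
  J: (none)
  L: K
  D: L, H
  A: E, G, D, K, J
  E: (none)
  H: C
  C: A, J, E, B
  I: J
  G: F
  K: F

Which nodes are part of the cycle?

DFS with gray/black marking from D:
D gray
  L gray
    K gray
      F gray
      F black
    K black
  L black
  H gray
    C gray
      A gray
        E gray
        E black
        G gray
          G→F: F black — skip
        G black
        A→D: D is gray → back edge
Back edge closes the cycle D → H → C → A → D; its vertices are {A, C, D, H}.

A, C, D, H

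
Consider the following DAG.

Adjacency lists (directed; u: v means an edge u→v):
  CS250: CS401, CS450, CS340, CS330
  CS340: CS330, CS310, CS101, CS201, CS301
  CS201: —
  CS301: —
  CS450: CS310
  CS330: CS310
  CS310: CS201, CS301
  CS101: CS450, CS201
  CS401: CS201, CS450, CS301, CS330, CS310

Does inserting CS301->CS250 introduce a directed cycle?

Adding CS301→CS250 creates a cycle iff CS250 can already reach CS301.
Path from CS250: CS250 → CS340 → CS301.
So CS250 → … → CS301 → CS250 is a cycle.

Yes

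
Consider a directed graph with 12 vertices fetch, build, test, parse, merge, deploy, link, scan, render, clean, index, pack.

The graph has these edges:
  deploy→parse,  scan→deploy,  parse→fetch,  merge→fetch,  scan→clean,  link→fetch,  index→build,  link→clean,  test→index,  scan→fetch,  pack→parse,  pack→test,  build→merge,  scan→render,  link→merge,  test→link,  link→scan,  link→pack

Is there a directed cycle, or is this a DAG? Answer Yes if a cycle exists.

DFS with white/gray/black marking, starting from link:
link gray
  fetch gray
  fetch black
  merge gray
    merge→fetch: fetch black — skip
  merge black
  scan gray
    scan→fetch: fetch black — skip
    deploy gray
      parse gray
        parse→fetch: fetch black — skip
      parse black
    deploy black
    clean gray
    clean black
    render gray
    render black
  scan black
  pack gray
    pack→parse: parse black — skip
    test gray
      test→link: link is gray → back edge
Back edge found, so a cycle exists: link → pack → test → link.

Yes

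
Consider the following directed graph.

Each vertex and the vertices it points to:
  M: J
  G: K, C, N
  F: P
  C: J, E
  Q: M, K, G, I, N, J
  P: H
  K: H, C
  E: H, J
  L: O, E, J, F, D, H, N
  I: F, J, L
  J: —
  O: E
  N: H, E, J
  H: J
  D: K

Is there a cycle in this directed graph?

No

DFS with white/gray/black marking, starting from J:
J gray
J black
M gray
  M→J: J black — skip
M black
G gray
  K gray
    H gray
      H→J: J black — skip
    H black
    C gray
      C→J: J black — skip
      E gray
        E→H: H black — skip
        E→J: J black — skip
      E black
    C black
  K black
  G→C: C black — skip
  N gray
    N→H: H black — skip
    N→E: E black — skip
    N→J: J black — skip
  N black
G black
F gray
  P gray
    P→H: H black — skip
  P black
F black
Q gray
  Q→M: M black — skip
  Q→K: K black — skip
  Q→G: G black — skip
  I gray
    I→F: F black — skip
    I→J: J black — skip
    L gray
      O gray
        O→E: E black — skip
      O black
      L→E: E black — skip
      L→J: J black — skip
      L→F: F black — skip
      D gray
        D→K: K black — skip
      D black
      L→H: H black — skip
      L→N: N black — skip
    L black
  I black
  Q→N: N black — skip
  Q→J: J black — skip
Q black
Every edge goes to a white or black vertex — no back edge, so the graph is acyclic.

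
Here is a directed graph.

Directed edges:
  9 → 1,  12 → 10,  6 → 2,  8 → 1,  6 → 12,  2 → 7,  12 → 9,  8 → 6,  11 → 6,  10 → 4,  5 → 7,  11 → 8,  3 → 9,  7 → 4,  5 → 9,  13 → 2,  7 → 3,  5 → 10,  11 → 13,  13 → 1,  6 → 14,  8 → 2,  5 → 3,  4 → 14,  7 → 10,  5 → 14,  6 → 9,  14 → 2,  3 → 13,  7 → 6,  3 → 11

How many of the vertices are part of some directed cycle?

A vertex is on a directed cycle iff it belongs to a strongly connected component of size ≥ 2 (or has a self-loop).
The vertices on cycles are {2, 3, 4, 6, 7, 8, 10, 11, 12, 13, 14} — 11 in total.

11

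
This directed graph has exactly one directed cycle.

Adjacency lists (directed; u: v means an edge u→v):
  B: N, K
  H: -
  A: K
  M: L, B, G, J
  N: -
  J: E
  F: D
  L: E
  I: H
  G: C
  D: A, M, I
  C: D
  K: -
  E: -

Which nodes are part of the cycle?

DFS with gray/black marking from D:
D gray
  A gray
    K gray
    K black
  A black
  M gray
    L gray
      E gray
      E black
    L black
    B gray
      N gray
      N black
      B→K: K black — skip
    B black
    G gray
      C gray
        C→D: D is gray → back edge
Back edge closes the cycle D → M → G → C → D; its vertices are {C, D, G, M}.

C, D, G, M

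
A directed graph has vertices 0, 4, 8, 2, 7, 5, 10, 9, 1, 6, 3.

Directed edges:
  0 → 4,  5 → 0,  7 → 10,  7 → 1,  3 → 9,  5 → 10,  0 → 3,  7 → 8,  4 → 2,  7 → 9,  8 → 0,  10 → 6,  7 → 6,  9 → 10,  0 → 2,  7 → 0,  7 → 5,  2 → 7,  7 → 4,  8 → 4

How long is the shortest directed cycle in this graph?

For each vertex v, BFS finds the shortest path from v back to v.
The shortest such closed walk is 7 → 4 → 2 → 7, length 3.

3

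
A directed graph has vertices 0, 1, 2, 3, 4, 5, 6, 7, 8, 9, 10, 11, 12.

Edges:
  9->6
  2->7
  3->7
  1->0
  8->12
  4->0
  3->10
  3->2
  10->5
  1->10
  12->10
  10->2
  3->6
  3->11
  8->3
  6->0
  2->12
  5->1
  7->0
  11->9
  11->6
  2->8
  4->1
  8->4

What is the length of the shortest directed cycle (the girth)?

3

For each vertex v, BFS finds the shortest path from v back to v.
The shortest such closed walk is 3 → 2 → 8 → 3, length 3.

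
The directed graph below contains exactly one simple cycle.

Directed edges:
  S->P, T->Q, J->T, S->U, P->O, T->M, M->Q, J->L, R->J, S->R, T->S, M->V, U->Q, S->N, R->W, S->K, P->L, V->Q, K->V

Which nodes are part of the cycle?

J, R, S, T

DFS with gray/black marking from S:
S gray
  N gray
  N black
  U gray
    Q gray
    Q black
  U black
  P gray
    L gray
    L black
    O gray
    O black
  P black
  K gray
    V gray
      V→Q: Q black — skip
    V black
  K black
  R gray
    W gray
    W black
    J gray
      T gray
        T→Q: Q black — skip
        M gray
          M→V: V black — skip
          M→Q: Q black — skip
        M black
        T→S: S is gray → back edge
Back edge closes the cycle S → R → J → T → S; its vertices are {J, R, S, T}.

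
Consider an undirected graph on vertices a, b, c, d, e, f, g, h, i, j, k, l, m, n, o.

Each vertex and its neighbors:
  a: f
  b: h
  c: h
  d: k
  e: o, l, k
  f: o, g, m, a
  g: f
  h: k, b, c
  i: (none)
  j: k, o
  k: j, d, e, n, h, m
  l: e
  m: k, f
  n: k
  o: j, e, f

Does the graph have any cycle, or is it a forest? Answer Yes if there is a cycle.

DFS, tracking each vertex's parent; an edge to a visited non-parent vertex closes a cycle.
Start from c:
visit c (parent –)
  visit h (parent c)
    visit k (parent h)
      visit j (parent k)
        j–k: parent, skip
        visit o (parent j)
          o–j: parent, skip
          visit e (parent o)
            e–o: parent, skip
            visit l (parent e)
              l–e: parent, skip
            e–k: k visited and ≠ parent → cycle
Cycle: k – j – o – e – k.

Yes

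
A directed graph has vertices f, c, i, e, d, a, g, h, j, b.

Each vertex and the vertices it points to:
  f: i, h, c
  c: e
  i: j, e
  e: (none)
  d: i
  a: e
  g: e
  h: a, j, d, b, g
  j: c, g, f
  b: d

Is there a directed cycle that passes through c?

No

c lies on a cycle iff there is a path from c back to itself.
Exploring from c, it never reaches itself; equivalently, its strongly connected component is a singleton.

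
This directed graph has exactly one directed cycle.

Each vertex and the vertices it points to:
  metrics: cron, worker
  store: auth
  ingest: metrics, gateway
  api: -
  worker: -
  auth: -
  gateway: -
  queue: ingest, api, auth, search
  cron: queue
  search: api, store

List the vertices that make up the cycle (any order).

DFS with gray/black marking from queue:
queue gray
  ingest gray
    metrics gray
      cron gray
        cron→queue: queue is gray → back edge
Back edge closes the cycle queue → ingest → metrics → cron → queue; its vertices are {cron, queue, ingest, metrics}.

cron, queue, ingest, metrics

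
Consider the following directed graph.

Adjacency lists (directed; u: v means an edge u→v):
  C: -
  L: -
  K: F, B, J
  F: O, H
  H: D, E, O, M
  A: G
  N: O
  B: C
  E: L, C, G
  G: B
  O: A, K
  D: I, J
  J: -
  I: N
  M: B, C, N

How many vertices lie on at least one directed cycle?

8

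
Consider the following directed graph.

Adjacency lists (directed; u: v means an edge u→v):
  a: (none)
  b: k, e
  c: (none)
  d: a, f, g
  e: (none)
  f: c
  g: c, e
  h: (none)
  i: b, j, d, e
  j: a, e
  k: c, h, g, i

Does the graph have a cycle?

Yes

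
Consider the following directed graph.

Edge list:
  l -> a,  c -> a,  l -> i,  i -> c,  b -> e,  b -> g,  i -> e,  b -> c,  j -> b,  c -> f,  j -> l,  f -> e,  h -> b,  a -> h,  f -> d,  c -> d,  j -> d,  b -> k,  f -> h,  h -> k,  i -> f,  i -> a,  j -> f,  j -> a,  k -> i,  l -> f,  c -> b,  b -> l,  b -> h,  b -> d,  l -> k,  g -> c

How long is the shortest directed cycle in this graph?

2

For each vertex v, BFS finds the shortest path from v back to v.
The shortest such closed walk is b → c → b, length 2.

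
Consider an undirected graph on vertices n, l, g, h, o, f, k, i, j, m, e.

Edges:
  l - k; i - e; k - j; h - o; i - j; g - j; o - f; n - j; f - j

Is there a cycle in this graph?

No

DFS, tracking each vertex's parent; an edge to a visited non-parent vertex closes a cycle.
Start from i:
visit i (parent –)
  visit e (parent i)
    e–i: parent, skip
  visit j (parent i)
    visit n (parent j)
      n–j: parent, skip
    visit k (parent j)
      visit l (parent k)
        l–k: parent, skip
      k–j: parent, skip
    visit f (parent j)
      f–j: parent, skip
      visit o (parent f)
        visit h (parent o)
          h–o: parent, skip
        o–f: parent, skip
    visit g (parent j)
      g–j: parent, skip
    j–i: parent, skip
visit m (parent –)
No non-parent visited neighbor found — the graph is a forest.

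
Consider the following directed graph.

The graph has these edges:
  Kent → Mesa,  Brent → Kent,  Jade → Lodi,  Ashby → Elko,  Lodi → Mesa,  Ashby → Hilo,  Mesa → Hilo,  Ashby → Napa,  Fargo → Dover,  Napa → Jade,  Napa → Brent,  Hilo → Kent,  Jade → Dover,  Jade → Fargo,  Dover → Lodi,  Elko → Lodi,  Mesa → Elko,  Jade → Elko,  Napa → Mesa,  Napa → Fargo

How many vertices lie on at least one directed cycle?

5

A vertex is on a directed cycle iff it belongs to a strongly connected component of size ≥ 2 (or has a self-loop).
The vertices on cycles are {Elko, Hilo, Kent, Lodi, Mesa} — 5 in total.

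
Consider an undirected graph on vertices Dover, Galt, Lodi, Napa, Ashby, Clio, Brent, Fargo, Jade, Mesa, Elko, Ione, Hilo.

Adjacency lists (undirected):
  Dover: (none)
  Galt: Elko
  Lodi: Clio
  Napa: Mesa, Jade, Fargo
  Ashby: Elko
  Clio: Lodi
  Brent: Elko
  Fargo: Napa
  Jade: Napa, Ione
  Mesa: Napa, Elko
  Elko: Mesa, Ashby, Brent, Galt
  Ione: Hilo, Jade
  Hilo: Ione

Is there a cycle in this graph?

No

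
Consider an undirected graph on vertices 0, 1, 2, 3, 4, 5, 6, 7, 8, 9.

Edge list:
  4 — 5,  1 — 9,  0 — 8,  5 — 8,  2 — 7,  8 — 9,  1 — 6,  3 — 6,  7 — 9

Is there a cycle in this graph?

No

DFS, tracking each vertex's parent; an edge to a visited non-parent vertex closes a cycle.
Start from 7:
visit 7 (parent –)
  visit 2 (parent 7)
    2–7: parent, skip
  visit 9 (parent 7)
    visit 1 (parent 9)
      1–9: parent, skip
      visit 6 (parent 1)
        visit 3 (parent 6)
          3–6: parent, skip
        6–1: parent, skip
    visit 8 (parent 9)
      visit 5 (parent 8)
        5–8: parent, skip
        visit 4 (parent 5)
          4–5: parent, skip
      8–9: parent, skip
      visit 0 (parent 8)
        0–8: parent, skip
    9–7: parent, skip
No non-parent visited neighbor found — the graph is a forest.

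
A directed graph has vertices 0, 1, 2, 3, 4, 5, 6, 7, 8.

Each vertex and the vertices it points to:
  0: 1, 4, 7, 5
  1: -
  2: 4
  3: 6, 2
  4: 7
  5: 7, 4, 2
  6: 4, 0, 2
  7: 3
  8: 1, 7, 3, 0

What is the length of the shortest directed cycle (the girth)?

4

For each vertex v, BFS finds the shortest path from v back to v.
The shortest such closed walk is 0 → 7 → 3 → 6 → 0, length 4.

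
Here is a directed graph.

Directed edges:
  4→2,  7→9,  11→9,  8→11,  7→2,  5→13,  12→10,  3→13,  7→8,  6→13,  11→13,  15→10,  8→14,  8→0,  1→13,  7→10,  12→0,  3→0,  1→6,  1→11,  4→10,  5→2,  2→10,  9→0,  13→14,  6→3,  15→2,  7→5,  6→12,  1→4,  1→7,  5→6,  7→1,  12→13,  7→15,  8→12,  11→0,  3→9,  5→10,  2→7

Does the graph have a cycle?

DFS with white/gray/black marking, starting from 15:
15 gray
  2 gray
    10 gray
    10 black
    7 gray
      7→15: 15 is gray → back edge
Back edge found, so a cycle exists: 15 → 2 → 7 → 15.

Yes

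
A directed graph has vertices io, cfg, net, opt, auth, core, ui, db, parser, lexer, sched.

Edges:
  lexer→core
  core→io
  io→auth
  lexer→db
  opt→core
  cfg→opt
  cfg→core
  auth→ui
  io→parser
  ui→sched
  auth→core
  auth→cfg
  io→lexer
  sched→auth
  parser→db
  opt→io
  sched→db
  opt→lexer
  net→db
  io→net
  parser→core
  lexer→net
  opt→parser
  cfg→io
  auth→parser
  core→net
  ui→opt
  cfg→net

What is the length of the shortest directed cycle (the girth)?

3

For each vertex v, BFS finds the shortest path from v back to v.
The shortest such closed walk is auth → ui → sched → auth, length 3.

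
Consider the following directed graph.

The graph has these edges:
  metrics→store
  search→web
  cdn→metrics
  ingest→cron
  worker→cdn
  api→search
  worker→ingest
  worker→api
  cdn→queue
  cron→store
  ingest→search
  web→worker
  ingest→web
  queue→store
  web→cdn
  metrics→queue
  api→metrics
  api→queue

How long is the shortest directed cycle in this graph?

For each vertex v, BFS finds the shortest path from v back to v.
The shortest such closed walk is web → worker → ingest → web, length 3.

3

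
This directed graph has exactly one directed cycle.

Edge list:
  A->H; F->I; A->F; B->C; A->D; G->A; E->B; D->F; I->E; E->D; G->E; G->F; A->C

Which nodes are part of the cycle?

D, E, F, I

DFS with gray/black marking from E:
E gray
  B gray
    C gray
    C black
  B black
  D gray
    F gray
      I gray
        I→E: E is gray → back edge
Back edge closes the cycle E → D → F → I → E; its vertices are {D, E, F, I}.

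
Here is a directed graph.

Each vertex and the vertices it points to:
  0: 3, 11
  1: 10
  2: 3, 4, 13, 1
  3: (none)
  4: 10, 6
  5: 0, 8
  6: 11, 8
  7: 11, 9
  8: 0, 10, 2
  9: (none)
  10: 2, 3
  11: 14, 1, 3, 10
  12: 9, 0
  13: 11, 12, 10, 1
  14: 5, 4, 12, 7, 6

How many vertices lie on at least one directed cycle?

A vertex is on a directed cycle iff it belongs to a strongly connected component of size ≥ 2 (or has a self-loop).
The vertices on cycles are {0, 1, 2, 4, 5, 6, 7, 8, 10, 11, 12, 13, 14} — 13 in total.

13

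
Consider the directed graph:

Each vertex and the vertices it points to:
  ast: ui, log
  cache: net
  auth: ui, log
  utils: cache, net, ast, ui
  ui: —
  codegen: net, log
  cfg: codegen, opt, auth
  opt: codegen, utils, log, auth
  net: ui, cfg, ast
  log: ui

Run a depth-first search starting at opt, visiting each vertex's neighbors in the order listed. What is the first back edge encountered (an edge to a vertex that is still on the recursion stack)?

cfg->codegen

DFS from opt (visiting each vertex's neighbors in the order listed); mark gray on enter, black on exit:
opt gray
  codegen gray
    net gray
      ui gray
      ui black
      cfg gray
        cfg→codegen: codegen is gray → back edge
First back edge: cfg → codegen.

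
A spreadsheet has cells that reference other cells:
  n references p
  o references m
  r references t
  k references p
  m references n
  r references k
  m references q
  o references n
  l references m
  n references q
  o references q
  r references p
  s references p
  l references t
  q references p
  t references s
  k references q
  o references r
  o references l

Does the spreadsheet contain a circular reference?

No

DFS with white/gray/black marking, starting from k:
k gray
  p gray
  p black
  q gray
    q→p: p black — skip
  q black
k black
l gray
  t gray
    s gray
      s→p: p black — skip
    s black
  t black
  m gray
    n gray
      n→q: q black — skip
      n→p: p black — skip
    n black
    m→q: q black — skip
  m black
l black
o gray
  o→n: n black — skip
  r gray
    r→t: t black — skip
    r→k: k black — skip
    r→p: p black — skip
  r black
  o→l: l black — skip
  o→q: q black — skip
  o→m: m black — skip
o black
Every edge goes to a white or black vertex — no back edge, so the graph is acyclic.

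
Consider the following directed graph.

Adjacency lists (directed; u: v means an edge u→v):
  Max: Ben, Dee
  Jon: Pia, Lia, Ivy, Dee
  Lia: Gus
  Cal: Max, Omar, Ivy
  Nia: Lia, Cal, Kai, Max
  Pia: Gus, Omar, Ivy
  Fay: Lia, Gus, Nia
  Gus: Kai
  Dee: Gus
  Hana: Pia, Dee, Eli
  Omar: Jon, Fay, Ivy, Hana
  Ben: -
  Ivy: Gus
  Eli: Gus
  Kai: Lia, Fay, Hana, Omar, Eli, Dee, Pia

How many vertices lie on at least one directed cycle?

A vertex is on a directed cycle iff it belongs to a strongly connected component of size ≥ 2 (or has a self-loop).
The vertices on cycles are {Cal, Dee, Eli, Fay, Gus, Ivy, Jon, Kai, Lia, Max, Nia, Pia, Hana, Omar} — 14 in total.

14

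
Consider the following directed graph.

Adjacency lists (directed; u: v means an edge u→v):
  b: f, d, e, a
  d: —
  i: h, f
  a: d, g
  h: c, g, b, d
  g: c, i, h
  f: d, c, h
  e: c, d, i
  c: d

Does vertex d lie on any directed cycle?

d lies on a cycle iff there is a path from d back to itself.
Exploring from d, it never reaches itself; equivalently, its strongly connected component is a singleton.

No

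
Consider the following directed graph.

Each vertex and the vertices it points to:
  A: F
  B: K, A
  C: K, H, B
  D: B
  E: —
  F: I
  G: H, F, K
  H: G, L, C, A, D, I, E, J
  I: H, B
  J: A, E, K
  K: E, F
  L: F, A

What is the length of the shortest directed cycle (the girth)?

For each vertex v, BFS finds the shortest path from v back to v.
The shortest such closed walk is H → G → H, length 2.

2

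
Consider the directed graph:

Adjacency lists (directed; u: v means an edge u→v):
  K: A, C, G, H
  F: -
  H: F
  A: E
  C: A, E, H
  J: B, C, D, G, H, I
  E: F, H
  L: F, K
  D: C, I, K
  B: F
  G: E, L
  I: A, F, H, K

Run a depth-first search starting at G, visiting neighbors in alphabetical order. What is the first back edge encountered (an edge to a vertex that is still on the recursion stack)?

K→G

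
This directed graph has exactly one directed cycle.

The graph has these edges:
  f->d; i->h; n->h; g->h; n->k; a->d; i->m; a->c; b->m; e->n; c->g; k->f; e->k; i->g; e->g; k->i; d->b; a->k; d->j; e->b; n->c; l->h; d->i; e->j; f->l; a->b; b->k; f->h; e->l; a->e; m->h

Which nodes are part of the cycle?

DFS with gray/black marking from k:
k gray
  i gray
    g gray
      h gray
      h black
    g black
    m gray
      m→h: h black — skip
    m black
    i→h: h black — skip
  i black
  f gray
    d gray
      b gray
        b→m: m black — skip
        b→k: k is gray → back edge
Back edge closes the cycle k → f → d → b → k; its vertices are {b, d, f, k}.

b, d, f, k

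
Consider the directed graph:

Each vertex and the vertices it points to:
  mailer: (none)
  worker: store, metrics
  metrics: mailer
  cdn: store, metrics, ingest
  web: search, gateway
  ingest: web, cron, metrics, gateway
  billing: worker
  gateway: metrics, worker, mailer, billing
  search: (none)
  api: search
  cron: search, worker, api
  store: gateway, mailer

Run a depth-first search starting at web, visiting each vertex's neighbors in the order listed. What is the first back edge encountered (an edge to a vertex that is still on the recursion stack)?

store→gateway

DFS from web (visiting each vertex's neighbors in the order listed); mark gray on enter, black on exit:
web gray
  search gray
  search black
  gateway gray
    metrics gray
      mailer gray
      mailer black
    metrics black
    worker gray
      store gray
        store→gateway: gateway is gray → back edge
First back edge: store → gateway.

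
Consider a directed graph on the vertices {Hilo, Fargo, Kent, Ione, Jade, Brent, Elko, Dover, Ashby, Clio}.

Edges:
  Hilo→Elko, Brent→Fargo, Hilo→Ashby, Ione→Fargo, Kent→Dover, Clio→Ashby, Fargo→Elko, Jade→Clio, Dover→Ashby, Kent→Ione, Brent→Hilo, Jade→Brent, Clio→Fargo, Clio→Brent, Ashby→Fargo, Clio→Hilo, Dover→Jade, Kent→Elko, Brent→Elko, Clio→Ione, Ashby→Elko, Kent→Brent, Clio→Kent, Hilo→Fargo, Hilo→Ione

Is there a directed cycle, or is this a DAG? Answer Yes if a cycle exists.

Yes

DFS with white/gray/black marking, starting from Fargo:
Fargo gray
  Elko gray
  Elko black
Fargo black
Hilo gray
  Hilo→Elko: Elko black — skip
  Hilo→Fargo: Fargo black — skip
  Ashby gray
    Ashby→Fargo: Fargo black — skip
    Ashby→Elko: Elko black — skip
  Ashby black
  Ione gray
    Ione→Fargo: Fargo black — skip
  Ione black
Hilo black
Kent gray
  Brent gray
    Brent→Elko: Elko black — skip
    Brent→Hilo: Hilo black — skip
    Brent→Fargo: Fargo black — skip
  Brent black
  Kent→Elko: Elko black — skip
  Dover gray
    Jade gray
      Clio gray
        Clio→Ione: Ione black — skip
        Clio→Hilo: Hilo black — skip
        Clio→Kent: Kent is gray → back edge
Back edge found, so a cycle exists: Kent → Dover → Jade → Clio → Kent.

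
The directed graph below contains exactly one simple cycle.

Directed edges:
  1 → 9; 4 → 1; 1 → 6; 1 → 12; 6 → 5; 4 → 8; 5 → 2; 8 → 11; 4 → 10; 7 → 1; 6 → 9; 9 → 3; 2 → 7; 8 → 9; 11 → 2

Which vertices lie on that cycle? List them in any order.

1, 2, 5, 6, 7

DFS with gray/black marking from 1:
1 gray
  12 gray
  12 black
  9 gray
    3 gray
    3 black
  9 black
  6 gray
    6→9: 9 black — skip
    5 gray
      2 gray
        7 gray
          7→1: 1 is gray → back edge
Back edge closes the cycle 1 → 6 → 5 → 2 → 7 → 1; its vertices are {1, 2, 5, 6, 7}.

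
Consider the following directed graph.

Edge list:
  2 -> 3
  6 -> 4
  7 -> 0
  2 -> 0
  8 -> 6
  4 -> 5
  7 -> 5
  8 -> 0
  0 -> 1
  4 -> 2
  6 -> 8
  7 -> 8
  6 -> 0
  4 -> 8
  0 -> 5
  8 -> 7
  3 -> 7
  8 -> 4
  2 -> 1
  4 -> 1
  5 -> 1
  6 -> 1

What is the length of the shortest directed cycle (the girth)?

For each vertex v, BFS finds the shortest path from v back to v.
The shortest such closed walk is 6 → 8 → 6, length 2.

2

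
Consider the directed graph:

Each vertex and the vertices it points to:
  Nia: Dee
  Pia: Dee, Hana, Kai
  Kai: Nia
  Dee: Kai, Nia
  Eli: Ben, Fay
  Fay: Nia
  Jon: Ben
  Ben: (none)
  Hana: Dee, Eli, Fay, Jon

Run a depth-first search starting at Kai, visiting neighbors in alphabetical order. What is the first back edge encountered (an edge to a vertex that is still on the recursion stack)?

Dee→Kai

DFS from Kai (visiting neighbors in alphabetical order); mark gray on enter, black on exit:
Kai gray
  Nia gray
    Dee gray
      Dee→Kai: Kai is gray → back edge
First back edge: Dee → Kai.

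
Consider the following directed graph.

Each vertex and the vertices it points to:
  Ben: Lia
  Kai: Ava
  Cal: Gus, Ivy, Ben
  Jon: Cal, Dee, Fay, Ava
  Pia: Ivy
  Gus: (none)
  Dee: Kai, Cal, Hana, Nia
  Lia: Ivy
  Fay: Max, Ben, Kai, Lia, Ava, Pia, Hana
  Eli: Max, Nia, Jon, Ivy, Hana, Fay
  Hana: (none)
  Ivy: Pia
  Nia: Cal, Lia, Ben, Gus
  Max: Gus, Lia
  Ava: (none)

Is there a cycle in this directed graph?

Yes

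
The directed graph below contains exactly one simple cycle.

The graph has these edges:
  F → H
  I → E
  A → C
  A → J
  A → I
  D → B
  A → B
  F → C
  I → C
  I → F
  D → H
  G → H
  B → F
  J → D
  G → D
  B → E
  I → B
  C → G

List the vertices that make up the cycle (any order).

DFS with gray/black marking from B:
B gray
  F gray
    H gray
    H black
    C gray
      G gray
        D gray
          D→B: B is gray → back edge
Back edge closes the cycle B → F → C → G → D → B; its vertices are {B, C, D, F, G}.

B, C, D, F, G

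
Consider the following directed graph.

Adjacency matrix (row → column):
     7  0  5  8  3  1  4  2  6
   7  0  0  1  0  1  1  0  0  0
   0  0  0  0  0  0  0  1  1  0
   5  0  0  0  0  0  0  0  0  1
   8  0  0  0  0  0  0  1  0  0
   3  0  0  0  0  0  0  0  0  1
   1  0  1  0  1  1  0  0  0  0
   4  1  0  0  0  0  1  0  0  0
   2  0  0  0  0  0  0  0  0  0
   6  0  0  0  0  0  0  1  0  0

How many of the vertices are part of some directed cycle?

8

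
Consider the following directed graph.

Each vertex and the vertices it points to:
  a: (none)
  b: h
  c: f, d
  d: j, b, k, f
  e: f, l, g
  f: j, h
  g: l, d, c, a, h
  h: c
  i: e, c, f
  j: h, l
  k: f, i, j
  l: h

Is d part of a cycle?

Yes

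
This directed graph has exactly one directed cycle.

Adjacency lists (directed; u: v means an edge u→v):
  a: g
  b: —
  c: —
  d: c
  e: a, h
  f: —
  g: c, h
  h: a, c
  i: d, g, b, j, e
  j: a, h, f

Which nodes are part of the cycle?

a, g, h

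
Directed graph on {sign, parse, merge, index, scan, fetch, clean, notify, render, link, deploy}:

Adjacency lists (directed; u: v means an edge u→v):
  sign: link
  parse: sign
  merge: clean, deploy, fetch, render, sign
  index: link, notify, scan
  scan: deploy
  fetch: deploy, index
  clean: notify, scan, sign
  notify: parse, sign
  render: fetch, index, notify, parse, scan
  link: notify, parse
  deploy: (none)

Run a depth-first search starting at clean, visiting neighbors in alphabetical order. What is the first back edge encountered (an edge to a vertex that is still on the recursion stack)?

DFS from clean (visiting neighbors in alphabetical order); mark gray on enter, black on exit:
clean gray
  notify gray
    parse gray
      sign gray
        link gray
          link→notify: notify is gray → back edge
First back edge: link → notify.

link->notify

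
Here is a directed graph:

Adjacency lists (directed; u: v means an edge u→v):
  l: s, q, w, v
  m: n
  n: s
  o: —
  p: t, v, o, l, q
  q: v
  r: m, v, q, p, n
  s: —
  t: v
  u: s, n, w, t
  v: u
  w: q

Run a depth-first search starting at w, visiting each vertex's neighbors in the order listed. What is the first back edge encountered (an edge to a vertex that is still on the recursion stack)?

u->w

DFS from w (visiting each vertex's neighbors in the order listed); mark gray on enter, black on exit:
w gray
  q gray
    v gray
      u gray
        s gray
        s black
        n gray
          n→s: s black — skip
        n black
        u→w: w is gray → back edge
First back edge: u → w.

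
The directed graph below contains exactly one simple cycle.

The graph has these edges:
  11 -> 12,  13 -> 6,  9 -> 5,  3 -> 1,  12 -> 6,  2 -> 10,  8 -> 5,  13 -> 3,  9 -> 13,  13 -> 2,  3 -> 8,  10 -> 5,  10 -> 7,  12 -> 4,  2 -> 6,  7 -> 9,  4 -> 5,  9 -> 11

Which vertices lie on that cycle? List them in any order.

2, 7, 9, 10, 13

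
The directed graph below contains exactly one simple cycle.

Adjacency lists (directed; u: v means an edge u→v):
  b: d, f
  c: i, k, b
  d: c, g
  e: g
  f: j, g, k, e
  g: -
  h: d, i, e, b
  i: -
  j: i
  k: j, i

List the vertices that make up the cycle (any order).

DFS with gray/black marking from b:
b gray
  d gray
    c gray
      i gray
      i black
      k gray
        j gray
          j→i: i black — skip
        j black
        k→i: i black — skip
      k black
      c→b: b is gray → back edge
Back edge closes the cycle b → d → c → b; its vertices are {b, c, d}.

b, c, d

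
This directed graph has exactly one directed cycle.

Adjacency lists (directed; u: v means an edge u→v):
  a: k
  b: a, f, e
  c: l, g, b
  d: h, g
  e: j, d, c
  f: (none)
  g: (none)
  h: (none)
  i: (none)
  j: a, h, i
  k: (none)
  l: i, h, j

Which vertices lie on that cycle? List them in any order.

b, c, e

DFS with gray/black marking from c:
c gray
  l gray
    i gray
    i black
    h gray
    h black
    j gray
      a gray
        k gray
        k black
      a black
      j→h: h black — skip
      j→i: i black — skip
    j black
  l black
  g gray
  g black
  b gray
    b→a: a black — skip
    f gray
    f black
    e gray
      e→j: j black — skip
      d gray
        d→h: h black — skip
        d→g: g black — skip
      d black
      e→c: c is gray → back edge
Back edge closes the cycle c → b → e → c; its vertices are {b, c, e}.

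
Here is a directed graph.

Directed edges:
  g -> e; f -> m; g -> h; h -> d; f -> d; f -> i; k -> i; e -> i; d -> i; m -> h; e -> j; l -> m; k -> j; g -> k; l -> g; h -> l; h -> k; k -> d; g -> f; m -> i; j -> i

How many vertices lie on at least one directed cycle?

5

A vertex is on a directed cycle iff it belongs to a strongly connected component of size ≥ 2 (or has a self-loop).
The vertices on cycles are {f, g, h, l, m} — 5 in total.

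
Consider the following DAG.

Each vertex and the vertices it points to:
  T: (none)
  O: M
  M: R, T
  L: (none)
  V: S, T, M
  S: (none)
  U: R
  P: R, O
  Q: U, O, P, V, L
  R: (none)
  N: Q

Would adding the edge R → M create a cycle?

Adding R→M creates a cycle iff M can already reach R.
Path from M: M → R.
So M → … → R → M is a cycle.

Yes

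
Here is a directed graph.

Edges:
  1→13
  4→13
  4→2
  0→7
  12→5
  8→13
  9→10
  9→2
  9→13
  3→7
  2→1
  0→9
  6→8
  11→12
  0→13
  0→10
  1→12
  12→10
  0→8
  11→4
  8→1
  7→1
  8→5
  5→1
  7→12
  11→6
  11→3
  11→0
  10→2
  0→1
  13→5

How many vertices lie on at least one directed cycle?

6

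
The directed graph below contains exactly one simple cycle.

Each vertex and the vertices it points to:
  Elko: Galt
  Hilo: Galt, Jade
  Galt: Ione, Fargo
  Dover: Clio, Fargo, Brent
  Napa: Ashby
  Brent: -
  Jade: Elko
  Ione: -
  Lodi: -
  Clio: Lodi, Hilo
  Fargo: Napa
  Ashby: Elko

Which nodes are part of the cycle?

DFS with gray/black marking from Galt:
Galt gray
  Ione gray
  Ione black
  Fargo gray
    Napa gray
      Ashby gray
        Elko gray
          Elko→Galt: Galt is gray → back edge
Back edge closes the cycle Galt → Fargo → Napa → Ashby → Elko → Galt; its vertices are {Elko, Galt, Napa, Ashby, Fargo}.

Elko, Galt, Napa, Ashby, Fargo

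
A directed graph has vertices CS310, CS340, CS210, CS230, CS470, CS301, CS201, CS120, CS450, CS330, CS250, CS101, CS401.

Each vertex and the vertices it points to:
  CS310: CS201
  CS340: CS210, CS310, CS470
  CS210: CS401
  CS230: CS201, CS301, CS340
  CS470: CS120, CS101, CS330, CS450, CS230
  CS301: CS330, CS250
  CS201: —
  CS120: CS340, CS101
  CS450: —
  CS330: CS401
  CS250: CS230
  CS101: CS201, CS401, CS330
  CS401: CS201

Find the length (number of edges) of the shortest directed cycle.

For each vertex v, BFS finds the shortest path from v back to v.
The shortest such closed walk is CS120 → CS340 → CS470 → CS120, length 3.

3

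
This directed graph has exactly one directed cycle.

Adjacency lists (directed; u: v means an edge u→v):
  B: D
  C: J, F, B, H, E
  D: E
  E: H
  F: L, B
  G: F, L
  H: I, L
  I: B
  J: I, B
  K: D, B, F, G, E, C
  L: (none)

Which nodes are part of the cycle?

DFS with gray/black marking from D:
D gray
  E gray
    H gray
      I gray
        B gray
          B→D: D is gray → back edge
Back edge closes the cycle D → E → H → I → B → D; its vertices are {B, D, E, H, I}.

B, D, E, H, I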